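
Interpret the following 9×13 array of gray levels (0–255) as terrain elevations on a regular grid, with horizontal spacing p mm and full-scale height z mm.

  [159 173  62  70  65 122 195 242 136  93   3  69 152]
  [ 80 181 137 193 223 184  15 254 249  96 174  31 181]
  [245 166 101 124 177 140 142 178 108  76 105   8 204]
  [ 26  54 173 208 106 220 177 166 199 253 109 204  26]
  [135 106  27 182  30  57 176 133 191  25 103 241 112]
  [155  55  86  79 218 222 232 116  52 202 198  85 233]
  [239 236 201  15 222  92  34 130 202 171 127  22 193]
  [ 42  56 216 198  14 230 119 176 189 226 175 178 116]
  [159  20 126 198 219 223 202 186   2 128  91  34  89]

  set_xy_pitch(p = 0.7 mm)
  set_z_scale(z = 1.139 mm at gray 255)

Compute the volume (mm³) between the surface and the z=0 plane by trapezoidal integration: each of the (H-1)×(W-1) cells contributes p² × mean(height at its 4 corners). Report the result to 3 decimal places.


height_mm = gray/255 × 1.139; cell vol = 0.7² × mean(4 corners)
unit = 0.7² × 1.139 / (4×255) = 0.000547167 mm³ per gray-sum
row 0: Σ corner-gray over 12 cells = 6506  → 3.5599
row 1: Σ corner-gray over 12 cells = 6834  → 3.7393
row 2: Σ corner-gray over 12 cells = 6889  → 3.7694
row 3: Σ corner-gray over 12 cells = 6579  → 3.5998
row 4: Σ corner-gray over 12 cells = 6267  → 3.4291
row 5: Σ corner-gray over 12 cells = 6814  → 3.7284
row 6: Σ corner-gray over 12 cells = 7048  → 3.8564
row 7: Σ corner-gray over 12 cells = 6818  → 3.7306
Σ rows: total corner-gray = 53755  → 29.4129 mm³

29.413


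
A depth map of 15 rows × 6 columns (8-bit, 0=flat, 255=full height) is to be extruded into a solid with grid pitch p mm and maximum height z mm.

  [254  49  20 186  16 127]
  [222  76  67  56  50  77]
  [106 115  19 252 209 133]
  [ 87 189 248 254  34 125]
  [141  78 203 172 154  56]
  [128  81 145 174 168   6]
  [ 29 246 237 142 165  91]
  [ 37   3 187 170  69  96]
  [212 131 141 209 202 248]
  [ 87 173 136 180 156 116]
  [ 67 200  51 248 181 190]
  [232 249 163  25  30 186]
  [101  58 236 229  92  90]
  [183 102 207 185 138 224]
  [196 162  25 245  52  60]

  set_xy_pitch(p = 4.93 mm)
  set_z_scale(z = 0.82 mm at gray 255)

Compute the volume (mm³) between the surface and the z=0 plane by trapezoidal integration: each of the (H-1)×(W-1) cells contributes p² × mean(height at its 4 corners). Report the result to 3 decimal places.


height_mm = gray/255 × 0.82; cell vol = 4.93² × mean(4 corners)
unit = 4.93² × 0.82 / (4×255) = 0.0195392 mm³ per gray-sum
row 0: Σ corner-gray over 5 cells = 1720  → 33.6075
row 1: Σ corner-gray over 5 cells = 2226  → 43.4943
row 2: Σ corner-gray over 5 cells = 3091  → 60.3958
row 3: Σ corner-gray over 5 cells = 3073  → 60.0441
row 4: Σ corner-gray over 5 cells = 2681  → 52.3847
row 5: Σ corner-gray over 5 cells = 2970  → 58.0315
row 6: Σ corner-gray over 5 cells = 2691  → 52.5801
row 7: Σ corner-gray over 5 cells = 2817  → 55.0420
row 8: Σ corner-gray over 5 cells = 3319  → 64.8507
row 9: Σ corner-gray over 5 cells = 3110  → 60.7670
row 10: Σ corner-gray over 5 cells = 2969  → 58.0120
row 11: Σ corner-gray over 5 cells = 2773  → 54.1823
row 12: Σ corner-gray over 5 cells = 3092  → 60.4153
row 13: Σ corner-gray over 5 cells = 2895  → 56.5661
Σ rows: total corner-gray = 39427  → 770.3734 mm³

770.373


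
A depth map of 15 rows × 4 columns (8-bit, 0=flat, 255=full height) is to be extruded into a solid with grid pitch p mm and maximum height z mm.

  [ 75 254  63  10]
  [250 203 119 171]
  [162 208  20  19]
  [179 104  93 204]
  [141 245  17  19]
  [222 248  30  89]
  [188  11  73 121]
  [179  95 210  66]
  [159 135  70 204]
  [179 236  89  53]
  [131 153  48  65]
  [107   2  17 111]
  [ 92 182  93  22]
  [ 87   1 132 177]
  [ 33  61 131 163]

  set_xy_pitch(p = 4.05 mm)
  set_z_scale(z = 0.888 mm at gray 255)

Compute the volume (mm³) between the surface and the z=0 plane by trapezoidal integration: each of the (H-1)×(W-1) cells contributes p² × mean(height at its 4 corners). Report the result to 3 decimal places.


height_mm = gray/255 × 0.888; cell vol = 4.05² × mean(4 corners)
unit = 4.05² × 0.888 / (4×255) = 0.0142798 mm³ per gray-sum
row 0: Σ corner-gray over 3 cells = 1784  → 25.4752
row 1: Σ corner-gray over 3 cells = 1702  → 24.3043
row 2: Σ corner-gray over 3 cells = 1414  → 20.1917
row 3: Σ corner-gray over 3 cells = 1461  → 20.8628
row 4: Σ corner-gray over 3 cells = 1551  → 22.1480
row 5: Σ corner-gray over 3 cells = 1344  → 19.1921
row 6: Σ corner-gray over 3 cells = 1332  → 19.0207
row 7: Σ corner-gray over 3 cells = 1628  → 23.2476
row 8: Σ corner-gray over 3 cells = 1655  → 23.6331
row 9: Σ corner-gray over 3 cells = 1480  → 21.1341
row 10: Σ corner-gray over 3 cells = 854  → 12.1950
row 11: Σ corner-gray over 3 cells = 920  → 13.1374
row 12: Σ corner-gray over 3 cells = 1194  → 17.0501
row 13: Σ corner-gray over 3 cells = 1110  → 15.8506
Σ rows: total corner-gray = 19429  → 277.4427 mm³

277.443


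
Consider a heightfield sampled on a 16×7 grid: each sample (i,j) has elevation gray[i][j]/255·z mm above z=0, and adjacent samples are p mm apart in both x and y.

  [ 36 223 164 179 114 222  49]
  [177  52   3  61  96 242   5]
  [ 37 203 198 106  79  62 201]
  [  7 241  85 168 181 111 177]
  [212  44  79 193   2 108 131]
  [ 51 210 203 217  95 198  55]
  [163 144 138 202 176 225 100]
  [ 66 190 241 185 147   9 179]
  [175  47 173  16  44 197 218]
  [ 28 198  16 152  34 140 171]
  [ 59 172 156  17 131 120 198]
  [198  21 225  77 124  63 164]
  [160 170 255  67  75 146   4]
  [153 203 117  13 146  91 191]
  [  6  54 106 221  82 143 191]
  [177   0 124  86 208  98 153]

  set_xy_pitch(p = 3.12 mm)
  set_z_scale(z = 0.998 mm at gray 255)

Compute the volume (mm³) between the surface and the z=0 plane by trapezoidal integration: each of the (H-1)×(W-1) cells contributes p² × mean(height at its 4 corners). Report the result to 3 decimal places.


436.496

height_mm = gray/255 × 0.998; cell vol = 3.12² × mean(4 corners)
unit = 3.12² × 0.998 / (4×255) = 0.00952444 mm³ per gray-sum
row 0: Σ corner-gray over 6 cells = 2979  → 28.3733
row 1: Σ corner-gray over 6 cells = 2624  → 24.9921
row 2: Σ corner-gray over 6 cells = 3290  → 31.3354
row 3: Σ corner-gray over 6 cells = 2951  → 28.1066
row 4: Σ corner-gray over 6 cells = 3147  → 29.9734
row 5: Σ corner-gray over 6 cells = 3985  → 37.9549
row 6: Σ corner-gray over 6 cells = 3822  → 36.4024
row 7: Σ corner-gray over 6 cells = 3136  → 29.8687
row 8: Σ corner-gray over 6 cells = 2626  → 25.0112
row 9: Σ corner-gray over 6 cells = 2728  → 25.9827
row 10: Σ corner-gray over 6 cells = 2831  → 26.9637
row 11: Σ corner-gray over 6 cells = 2972  → 28.3066
row 12: Σ corner-gray over 6 cells = 3074  → 29.2781
row 13: Σ corner-gray over 6 cells = 2893  → 27.5542
row 14: Σ corner-gray over 6 cells = 2771  → 26.3922
Σ rows: total corner-gray = 45829  → 436.4957 mm³


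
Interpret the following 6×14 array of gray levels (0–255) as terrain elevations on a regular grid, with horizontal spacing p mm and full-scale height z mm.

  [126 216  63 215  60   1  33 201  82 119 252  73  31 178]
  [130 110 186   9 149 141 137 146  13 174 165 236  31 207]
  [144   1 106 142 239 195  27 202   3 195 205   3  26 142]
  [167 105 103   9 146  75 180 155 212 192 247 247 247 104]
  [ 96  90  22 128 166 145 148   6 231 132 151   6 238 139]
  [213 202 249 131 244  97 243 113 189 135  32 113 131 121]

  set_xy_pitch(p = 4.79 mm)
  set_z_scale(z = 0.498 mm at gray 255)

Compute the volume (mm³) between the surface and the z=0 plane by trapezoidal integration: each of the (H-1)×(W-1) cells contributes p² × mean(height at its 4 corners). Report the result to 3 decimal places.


383.493

height_mm = gray/255 × 0.498; cell vol = 4.79² × mean(4 corners)
unit = 4.79² × 0.498 / (4×255) = 0.0112021 mm³ per gray-sum
row 0: Σ corner-gray over 13 cells = 6327  → 70.8758
row 1: Σ corner-gray over 13 cells = 6305  → 70.6294
row 2: Σ corner-gray over 13 cells = 7081  → 79.3222
row 3: Σ corner-gray over 13 cells = 7268  → 81.4170
row 4: Σ corner-gray over 13 cells = 7253  → 81.2490
Σ rows: total corner-gray = 34234  → 383.4934 mm³


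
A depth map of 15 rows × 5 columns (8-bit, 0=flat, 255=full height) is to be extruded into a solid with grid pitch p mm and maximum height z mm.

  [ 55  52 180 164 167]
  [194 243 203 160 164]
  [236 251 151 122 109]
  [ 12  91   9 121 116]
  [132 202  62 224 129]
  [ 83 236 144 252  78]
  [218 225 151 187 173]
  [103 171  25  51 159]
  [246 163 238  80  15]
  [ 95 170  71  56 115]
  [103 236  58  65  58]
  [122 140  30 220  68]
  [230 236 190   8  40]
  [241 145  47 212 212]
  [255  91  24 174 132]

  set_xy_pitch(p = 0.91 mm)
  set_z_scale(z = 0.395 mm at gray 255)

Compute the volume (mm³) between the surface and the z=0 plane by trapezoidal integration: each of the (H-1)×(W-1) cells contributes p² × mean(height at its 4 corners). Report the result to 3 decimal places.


10.090

height_mm = gray/255 × 0.395; cell vol = 0.91² × mean(4 corners)
unit = 0.91² × 0.395 / (4×255) = 0.000320686 mm³ per gray-sum
row 0: Σ corner-gray over 4 cells = 2584  → 0.8287
row 1: Σ corner-gray over 4 cells = 2963  → 0.9502
row 2: Σ corner-gray over 4 cells = 1963  → 0.6295
row 3: Σ corner-gray over 4 cells = 1807  → 0.5795
row 4: Σ corner-gray over 4 cells = 2662  → 0.8537
row 5: Σ corner-gray over 4 cells = 2942  → 0.9435
row 6: Σ corner-gray over 4 cells = 2273  → 0.7289
row 7: Σ corner-gray over 4 cells = 1979  → 0.6346
row 8: Σ corner-gray over 4 cells = 2027  → 0.6500
row 9: Σ corner-gray over 4 cells = 1683  → 0.5397
row 10: Σ corner-gray over 4 cells = 1849  → 0.5929
row 11: Σ corner-gray over 4 cells = 2108  → 0.6760
row 12: Σ corner-gray over 4 cells = 2399  → 0.7693
row 13: Σ corner-gray over 4 cells = 2226  → 0.7138
Σ rows: total corner-gray = 31465  → 10.0904 mm³


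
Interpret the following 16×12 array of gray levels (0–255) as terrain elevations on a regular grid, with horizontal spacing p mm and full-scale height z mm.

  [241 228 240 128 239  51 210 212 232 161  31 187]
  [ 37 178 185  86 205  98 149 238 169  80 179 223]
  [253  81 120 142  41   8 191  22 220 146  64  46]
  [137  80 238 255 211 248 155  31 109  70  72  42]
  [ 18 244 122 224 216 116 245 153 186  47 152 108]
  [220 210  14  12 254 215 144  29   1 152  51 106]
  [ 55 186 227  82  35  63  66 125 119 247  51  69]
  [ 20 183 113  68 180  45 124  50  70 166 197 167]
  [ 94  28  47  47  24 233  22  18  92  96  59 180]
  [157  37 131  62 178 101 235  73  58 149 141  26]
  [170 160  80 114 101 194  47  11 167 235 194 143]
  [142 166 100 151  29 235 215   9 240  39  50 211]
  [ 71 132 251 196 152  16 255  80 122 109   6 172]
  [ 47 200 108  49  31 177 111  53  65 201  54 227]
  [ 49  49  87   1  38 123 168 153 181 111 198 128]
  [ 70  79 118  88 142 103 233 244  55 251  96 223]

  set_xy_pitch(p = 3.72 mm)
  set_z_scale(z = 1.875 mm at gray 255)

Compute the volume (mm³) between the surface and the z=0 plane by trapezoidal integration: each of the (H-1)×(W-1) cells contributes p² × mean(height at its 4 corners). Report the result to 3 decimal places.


height_mm = gray/255 × 1.875; cell vol = 3.72² × mean(4 corners)
unit = 3.72² × 1.875 / (4×255) = 0.0254382 mm³ per gray-sum
row 0: Σ corner-gray over 11 cells = 7286  → 185.3430
row 1: Σ corner-gray over 11 cells = 5763  → 146.6006
row 2: Σ corner-gray over 11 cells = 5486  → 139.5542
row 3: Σ corner-gray over 11 cells = 6653  → 169.2406
row 4: Σ corner-gray over 11 cells = 6026  → 153.2908
row 5: Σ corner-gray over 11 cells = 5016  → 127.5982
row 6: Σ corner-gray over 11 cells = 5105  → 129.8622
row 7: Σ corner-gray over 11 cells = 4185  → 106.4590
row 8: Σ corner-gray over 11 cells = 4119  → 104.7801
row 9: Σ corner-gray over 11 cells = 5432  → 138.1805
row 10: Σ corner-gray over 11 cells = 5740  → 146.0155
row 11: Σ corner-gray over 11 cells = 5702  → 145.0488
row 12: Σ corner-gray over 11 cells = 5253  → 133.6271
row 13: Σ corner-gray over 11 cells = 4767  → 121.2641
row 14: Σ corner-gray over 11 cells = 5506  → 140.0629
Σ rows: total corner-gray = 82039  → 2086.9274 mm³

2086.927


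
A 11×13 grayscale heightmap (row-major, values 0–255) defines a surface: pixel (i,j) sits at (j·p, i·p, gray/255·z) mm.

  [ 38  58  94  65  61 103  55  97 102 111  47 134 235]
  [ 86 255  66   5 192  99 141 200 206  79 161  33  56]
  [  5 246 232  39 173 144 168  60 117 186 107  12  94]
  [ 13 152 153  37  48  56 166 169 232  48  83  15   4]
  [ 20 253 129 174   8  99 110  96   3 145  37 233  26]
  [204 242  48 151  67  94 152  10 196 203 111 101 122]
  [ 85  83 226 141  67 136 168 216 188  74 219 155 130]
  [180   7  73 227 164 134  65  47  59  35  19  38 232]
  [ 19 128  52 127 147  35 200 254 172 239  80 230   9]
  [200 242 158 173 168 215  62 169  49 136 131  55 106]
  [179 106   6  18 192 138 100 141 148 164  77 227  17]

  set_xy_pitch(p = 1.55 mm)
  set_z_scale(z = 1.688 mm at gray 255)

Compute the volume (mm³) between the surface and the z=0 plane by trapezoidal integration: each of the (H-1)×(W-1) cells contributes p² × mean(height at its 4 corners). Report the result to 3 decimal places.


height_mm = gray/255 × 1.688; cell vol = 1.55² × mean(4 corners)
unit = 1.55² × 1.688 / (4×255) = 0.0039759 mm³ per gray-sum
row 0: Σ corner-gray over 12 cells = 5143  → 20.4481
row 1: Σ corner-gray over 12 cells = 6083  → 24.1854
row 2: Σ corner-gray over 12 cells = 5402  → 21.4778
row 3: Σ corner-gray over 12 cells = 4955  → 19.7006
row 4: Σ corner-gray over 12 cells = 5696  → 22.6467
row 5: Σ corner-gray over 12 cells = 6637  → 26.3881
row 6: Σ corner-gray over 12 cells = 5709  → 22.6984
row 7: Σ corner-gray over 12 cells = 5504  → 21.8834
row 8: Σ corner-gray over 12 cells = 6778  → 26.9487
row 9: Σ corner-gray over 12 cells = 6252  → 24.8573
Σ rows: total corner-gray = 58159  → 231.2345 mm³

231.234


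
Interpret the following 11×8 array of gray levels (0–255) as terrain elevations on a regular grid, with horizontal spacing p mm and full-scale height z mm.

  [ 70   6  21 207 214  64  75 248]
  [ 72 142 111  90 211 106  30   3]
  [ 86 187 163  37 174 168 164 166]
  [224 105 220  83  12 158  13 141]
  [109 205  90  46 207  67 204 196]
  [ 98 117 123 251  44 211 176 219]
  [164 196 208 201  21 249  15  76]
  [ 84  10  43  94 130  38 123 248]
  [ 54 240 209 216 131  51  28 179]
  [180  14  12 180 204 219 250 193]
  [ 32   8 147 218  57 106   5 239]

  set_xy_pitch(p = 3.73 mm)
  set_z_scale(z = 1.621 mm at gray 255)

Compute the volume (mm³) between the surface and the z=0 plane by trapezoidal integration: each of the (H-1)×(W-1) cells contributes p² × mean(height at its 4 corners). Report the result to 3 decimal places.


height_mm = gray/255 × 1.621; cell vol = 3.73² × mean(4 corners)
unit = 3.73² × 1.621 / (4×255) = 0.0221106 mm³ per gray-sum
row 0: Σ corner-gray over 7 cells = 2947  → 65.1599
row 1: Σ corner-gray over 7 cells = 3493  → 77.2323
row 2: Σ corner-gray over 7 cells = 3585  → 79.2665
row 3: Σ corner-gray over 7 cells = 3490  → 77.1660
row 4: Σ corner-gray over 7 cells = 4104  → 90.7419
row 5: Σ corner-gray over 7 cells = 4181  → 92.4444
row 6: Σ corner-gray over 7 cells = 3228  → 71.3730
row 7: Σ corner-gray over 7 cells = 3191  → 70.5549
row 8: Σ corner-gray over 7 cells = 4114  → 90.9630
row 9: Σ corner-gray over 7 cells = 3484  → 77.0333
Σ rows: total corner-gray = 35817  → 791.9353 mm³

791.935


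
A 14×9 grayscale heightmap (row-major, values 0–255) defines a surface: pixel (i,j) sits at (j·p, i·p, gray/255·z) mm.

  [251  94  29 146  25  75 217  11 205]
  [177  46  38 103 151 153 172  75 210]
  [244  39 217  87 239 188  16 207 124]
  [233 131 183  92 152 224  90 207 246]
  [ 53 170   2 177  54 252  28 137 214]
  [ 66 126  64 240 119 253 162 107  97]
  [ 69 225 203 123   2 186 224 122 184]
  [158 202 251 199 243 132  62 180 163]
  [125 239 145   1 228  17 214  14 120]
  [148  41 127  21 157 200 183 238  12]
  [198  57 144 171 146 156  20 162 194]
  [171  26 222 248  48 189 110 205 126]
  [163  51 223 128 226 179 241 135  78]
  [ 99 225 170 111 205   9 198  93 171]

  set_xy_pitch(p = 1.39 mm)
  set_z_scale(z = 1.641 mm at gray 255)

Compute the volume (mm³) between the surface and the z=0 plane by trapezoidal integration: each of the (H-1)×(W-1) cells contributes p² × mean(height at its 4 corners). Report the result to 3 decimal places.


183.259

height_mm = gray/255 × 1.641; cell vol = 1.39² × mean(4 corners)
unit = 1.39² × 1.641 / (4×255) = 0.00310841 mm³ per gray-sum
row 0: Σ corner-gray over 8 cells = 3513  → 10.9198
row 1: Σ corner-gray over 8 cells = 4217  → 13.1082
row 2: Σ corner-gray over 8 cells = 4991  → 15.5141
row 3: Σ corner-gray over 8 cells = 4544  → 14.1246
row 4: Σ corner-gray over 8 cells = 4212  → 13.0926
row 5: Σ corner-gray over 8 cells = 4728  → 14.6966
row 6: Σ corner-gray over 8 cells = 5282  → 16.4186
row 7: Σ corner-gray over 8 cells = 4820  → 14.9825
row 8: Σ corner-gray over 8 cells = 4055  → 12.6046
row 9: Σ corner-gray over 8 cells = 4198  → 13.0491
row 10: Σ corner-gray over 8 cells = 4497  → 13.9785
row 11: Σ corner-gray over 8 cells = 5000  → 15.5420
row 12: Σ corner-gray over 8 cells = 4899  → 15.2281
Σ rows: total corner-gray = 58956  → 183.2593 mm³


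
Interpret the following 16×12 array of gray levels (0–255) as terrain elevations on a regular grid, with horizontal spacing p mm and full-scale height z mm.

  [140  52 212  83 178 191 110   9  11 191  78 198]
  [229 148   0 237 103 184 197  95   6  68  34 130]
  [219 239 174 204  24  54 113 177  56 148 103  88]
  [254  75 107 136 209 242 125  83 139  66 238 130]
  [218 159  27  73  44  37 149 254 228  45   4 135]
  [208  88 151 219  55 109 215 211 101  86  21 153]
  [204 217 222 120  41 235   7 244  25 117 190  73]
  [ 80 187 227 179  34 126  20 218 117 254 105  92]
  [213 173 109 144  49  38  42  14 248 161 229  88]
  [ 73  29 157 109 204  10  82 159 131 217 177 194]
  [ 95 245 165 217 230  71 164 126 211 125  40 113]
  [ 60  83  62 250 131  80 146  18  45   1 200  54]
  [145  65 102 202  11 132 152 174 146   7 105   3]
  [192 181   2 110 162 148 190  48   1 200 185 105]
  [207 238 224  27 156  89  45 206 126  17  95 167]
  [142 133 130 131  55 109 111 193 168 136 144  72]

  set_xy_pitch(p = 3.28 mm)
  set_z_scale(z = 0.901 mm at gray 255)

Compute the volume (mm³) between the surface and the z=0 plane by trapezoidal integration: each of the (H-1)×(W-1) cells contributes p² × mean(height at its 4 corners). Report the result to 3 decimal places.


794.263

height_mm = gray/255 × 0.901; cell vol = 3.28² × mean(4 corners)
unit = 3.28² × 0.901 / (4×255) = 0.00950325 mm³ per gray-sum
row 0: Σ corner-gray over 11 cells = 5071  → 48.1910
row 1: Σ corner-gray over 11 cells = 5394  → 51.2605
row 2: Σ corner-gray over 11 cells = 6115  → 58.1124
row 3: Σ corner-gray over 11 cells = 5617  → 53.3798
row 4: Σ corner-gray over 11 cells = 5266  → 50.0441
row 5: Σ corner-gray over 11 cells = 5986  → 56.8865
row 6: Σ corner-gray over 11 cells = 6219  → 59.1007
row 7: Σ corner-gray over 11 cells = 5821  → 55.3184
row 8: Σ corner-gray over 11 cells = 5532  → 52.5720
row 9: Σ corner-gray over 11 cells = 6213  → 59.0437
row 10: Σ corner-gray over 11 cells = 5542  → 52.6670
row 11: Σ corner-gray over 11 cells = 4486  → 42.6316
row 12: Σ corner-gray over 11 cells = 5091  → 48.3811
row 13: Σ corner-gray over 11 cells = 5571  → 52.9426
row 14: Σ corner-gray over 11 cells = 5654  → 53.7314
Σ rows: total corner-gray = 83578  → 794.2629 mm³


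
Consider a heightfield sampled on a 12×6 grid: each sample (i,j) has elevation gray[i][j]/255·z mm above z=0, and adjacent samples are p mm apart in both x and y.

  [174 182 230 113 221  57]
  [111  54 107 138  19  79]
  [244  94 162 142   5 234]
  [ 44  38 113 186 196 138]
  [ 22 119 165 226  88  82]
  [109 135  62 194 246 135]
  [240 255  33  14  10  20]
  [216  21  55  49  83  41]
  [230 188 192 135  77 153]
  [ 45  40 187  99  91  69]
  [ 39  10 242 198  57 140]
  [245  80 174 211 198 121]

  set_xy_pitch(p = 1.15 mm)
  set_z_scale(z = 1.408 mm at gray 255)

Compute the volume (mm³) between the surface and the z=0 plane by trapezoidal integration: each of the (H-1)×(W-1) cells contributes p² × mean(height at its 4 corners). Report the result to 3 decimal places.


48.007

height_mm = gray/255 × 1.408; cell vol = 1.15² × mean(4 corners)
unit = 1.15² × 1.408 / (4×255) = 0.00182557 mm³ per gray-sum
row 0: Σ corner-gray over 5 cells = 2549  → 4.6534
row 1: Σ corner-gray over 5 cells = 2110  → 3.8519
row 2: Σ corner-gray over 5 cells = 2532  → 4.6223
row 3: Σ corner-gray over 5 cells = 2548  → 4.6515
row 4: Σ corner-gray over 5 cells = 2818  → 5.1445
row 5: Σ corner-gray over 5 cells = 2402  → 4.3850
row 6: Σ corner-gray over 5 cells = 1557  → 2.8424
row 7: Σ corner-gray over 5 cells = 2240  → 4.0893
row 8: Σ corner-gray over 5 cells = 2515  → 4.5913
row 9: Σ corner-gray over 5 cells = 2141  → 3.9085
row 10: Σ corner-gray over 5 cells = 2885  → 5.2668
Σ rows: total corner-gray = 26297  → 48.0070 mm³


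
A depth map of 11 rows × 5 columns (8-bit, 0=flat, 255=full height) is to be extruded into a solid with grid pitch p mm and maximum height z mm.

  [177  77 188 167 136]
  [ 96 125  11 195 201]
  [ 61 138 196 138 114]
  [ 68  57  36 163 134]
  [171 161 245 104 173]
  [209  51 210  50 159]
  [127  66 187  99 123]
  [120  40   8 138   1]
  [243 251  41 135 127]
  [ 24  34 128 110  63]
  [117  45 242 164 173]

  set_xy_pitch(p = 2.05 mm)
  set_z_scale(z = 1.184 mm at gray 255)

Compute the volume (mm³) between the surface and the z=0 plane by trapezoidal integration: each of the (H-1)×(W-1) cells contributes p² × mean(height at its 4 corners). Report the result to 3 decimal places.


93.978

height_mm = gray/255 × 1.184; cell vol = 2.05² × mean(4 corners)
unit = 2.05² × 1.184 / (4×255) = 0.0048782 mm³ per gray-sum
row 0: Σ corner-gray over 4 cells = 2136  → 10.4198
row 1: Σ corner-gray over 4 cells = 2078  → 10.1369
row 2: Σ corner-gray over 4 cells = 1833  → 8.9417
row 3: Σ corner-gray over 4 cells = 2078  → 10.1369
row 4: Σ corner-gray over 4 cells = 2354  → 11.4833
row 5: Σ corner-gray over 4 cells = 1944  → 9.4832
row 6: Σ corner-gray over 4 cells = 1447  → 7.0587
row 7: Σ corner-gray over 4 cells = 1717  → 8.3759
row 8: Σ corner-gray over 4 cells = 1855  → 9.0491
row 9: Σ corner-gray over 4 cells = 1823  → 8.8930
Σ rows: total corner-gray = 19265  → 93.9784 mm³


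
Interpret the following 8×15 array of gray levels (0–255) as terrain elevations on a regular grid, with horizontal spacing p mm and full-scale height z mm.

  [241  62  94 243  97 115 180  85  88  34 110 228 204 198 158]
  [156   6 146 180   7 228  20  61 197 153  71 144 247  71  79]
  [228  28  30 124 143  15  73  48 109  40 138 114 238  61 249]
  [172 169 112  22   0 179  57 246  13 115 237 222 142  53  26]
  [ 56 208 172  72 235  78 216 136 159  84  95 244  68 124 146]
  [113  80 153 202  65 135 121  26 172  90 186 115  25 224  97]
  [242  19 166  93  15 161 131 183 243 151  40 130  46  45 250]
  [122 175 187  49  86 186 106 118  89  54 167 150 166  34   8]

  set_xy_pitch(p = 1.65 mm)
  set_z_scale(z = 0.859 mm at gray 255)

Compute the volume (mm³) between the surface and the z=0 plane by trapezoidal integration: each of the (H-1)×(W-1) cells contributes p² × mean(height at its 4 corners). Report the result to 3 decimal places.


108.758

height_mm = gray/255 × 0.859; cell vol = 1.65² × mean(4 corners)
unit = 1.65² × 0.859 / (4×255) = 0.00229277 mm³ per gray-sum
row 0: Σ corner-gray over 14 cells = 7172  → 16.4438
row 1: Σ corner-gray over 14 cells = 6096  → 13.9767
row 2: Σ corner-gray over 14 cells = 6131  → 14.0570
row 3: Σ corner-gray over 14 cells = 7316  → 16.7739
row 4: Σ corner-gray over 14 cells = 7382  → 16.9252
row 5: Σ corner-gray over 14 cells = 6736  → 15.4441
row 6: Σ corner-gray over 14 cells = 6602  → 15.1369
Σ rows: total corner-gray = 47435  → 108.7576 mm³


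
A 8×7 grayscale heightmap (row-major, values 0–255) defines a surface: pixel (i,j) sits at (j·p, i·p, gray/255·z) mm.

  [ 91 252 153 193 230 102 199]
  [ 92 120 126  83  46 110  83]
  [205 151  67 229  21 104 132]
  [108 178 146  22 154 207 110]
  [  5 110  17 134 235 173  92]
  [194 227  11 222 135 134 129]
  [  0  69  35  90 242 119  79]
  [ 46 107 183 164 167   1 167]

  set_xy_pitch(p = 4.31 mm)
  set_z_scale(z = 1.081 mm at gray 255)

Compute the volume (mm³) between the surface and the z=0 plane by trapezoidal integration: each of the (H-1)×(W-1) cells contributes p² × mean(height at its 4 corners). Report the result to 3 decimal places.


412.108

height_mm = gray/255 × 1.081; cell vol = 4.31² × mean(4 corners)
unit = 4.31² × 1.081 / (4×255) = 0.019687 mm³ per gray-sum
row 0: Σ corner-gray over 6 cells = 3295  → 64.8687
row 1: Σ corner-gray over 6 cells = 2626  → 51.6981
row 2: Σ corner-gray over 6 cells = 3113  → 61.2857
row 3: Σ corner-gray over 6 cells = 3067  → 60.3801
row 4: Σ corner-gray over 6 cells = 3216  → 63.3135
row 5: Σ corner-gray over 6 cells = 2970  → 58.4705
row 6: Σ corner-gray over 6 cells = 2646  → 52.0919
Σ rows: total corner-gray = 20933  → 412.1085 mm³


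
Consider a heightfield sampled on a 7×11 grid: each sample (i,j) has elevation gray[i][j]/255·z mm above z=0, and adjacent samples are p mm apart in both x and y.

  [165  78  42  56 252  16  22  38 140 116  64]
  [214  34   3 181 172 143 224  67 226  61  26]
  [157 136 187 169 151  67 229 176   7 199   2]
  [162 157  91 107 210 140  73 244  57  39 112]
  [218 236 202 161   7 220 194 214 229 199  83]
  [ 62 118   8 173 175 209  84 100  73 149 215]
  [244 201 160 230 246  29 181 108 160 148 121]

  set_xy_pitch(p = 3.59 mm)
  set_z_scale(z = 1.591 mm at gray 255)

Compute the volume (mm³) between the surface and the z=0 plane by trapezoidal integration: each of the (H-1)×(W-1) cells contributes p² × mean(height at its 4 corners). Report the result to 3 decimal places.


658.290

height_mm = gray/255 × 1.591; cell vol = 3.59² × mean(4 corners)
unit = 3.59² × 1.591 / (4×255) = 0.0201029 mm³ per gray-sum
row 0: Σ corner-gray over 10 cells = 4211  → 84.6533
row 1: Σ corner-gray over 10 cells = 5263  → 105.8016
row 2: Σ corner-gray over 10 cells = 5311  → 106.7665
row 3: Σ corner-gray over 10 cells = 6135  → 123.3313
row 4: Σ corner-gray over 10 cells = 6080  → 122.2257
row 5: Σ corner-gray over 10 cells = 5746  → 115.5113
Σ rows: total corner-gray = 32746  → 658.2899 mm³


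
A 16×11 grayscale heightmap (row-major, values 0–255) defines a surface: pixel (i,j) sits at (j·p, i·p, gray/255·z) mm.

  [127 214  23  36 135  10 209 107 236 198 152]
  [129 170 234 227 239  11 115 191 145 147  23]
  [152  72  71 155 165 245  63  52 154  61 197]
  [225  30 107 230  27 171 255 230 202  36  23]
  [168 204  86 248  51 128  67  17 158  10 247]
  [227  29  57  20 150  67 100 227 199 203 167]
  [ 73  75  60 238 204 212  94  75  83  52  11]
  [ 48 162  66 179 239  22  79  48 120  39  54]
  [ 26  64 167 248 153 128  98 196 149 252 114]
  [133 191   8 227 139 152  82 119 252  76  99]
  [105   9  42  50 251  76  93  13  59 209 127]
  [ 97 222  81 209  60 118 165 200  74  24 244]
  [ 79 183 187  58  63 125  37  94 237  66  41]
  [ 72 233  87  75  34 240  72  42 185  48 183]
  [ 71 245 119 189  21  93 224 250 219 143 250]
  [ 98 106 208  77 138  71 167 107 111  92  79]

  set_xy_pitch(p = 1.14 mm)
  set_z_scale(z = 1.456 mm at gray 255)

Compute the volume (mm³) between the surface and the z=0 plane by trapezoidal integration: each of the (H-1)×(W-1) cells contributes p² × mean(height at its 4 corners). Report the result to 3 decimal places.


141.189

height_mm = gray/255 × 1.456; cell vol = 1.14² × mean(4 corners)
unit = 1.14² × 1.456 / (4×255) = 0.00185512 mm³ per gray-sum
row 0: Σ corner-gray over 10 cells = 5725  → 10.6205
row 1: Σ corner-gray over 10 cells = 5535  → 10.2681
row 2: Σ corner-gray over 10 cells = 5249  → 9.7375
row 3: Σ corner-gray over 10 cells = 5177  → 9.6039
row 4: Σ corner-gray over 10 cells = 4851  → 8.9992
row 5: Σ corner-gray over 10 cells = 4768  → 8.8452
row 6: Σ corner-gray over 10 cells = 4280  → 7.9399
row 7: Σ corner-gray over 10 cells = 5060  → 9.3869
row 8: Σ corner-gray over 10 cells = 5774  → 10.7114
row 9: Σ corner-gray over 10 cells = 4560  → 8.4593
row 10: Σ corner-gray over 10 cells = 4483  → 8.3165
row 11: Σ corner-gray over 10 cells = 4867  → 9.0288
row 12: Σ corner-gray over 10 cells = 4507  → 8.3610
row 13: Σ corner-gray over 10 cells = 5614  → 10.4146
row 14: Σ corner-gray over 10 cells = 5658  → 10.4962
Σ rows: total corner-gray = 76108  → 141.1891 mm³


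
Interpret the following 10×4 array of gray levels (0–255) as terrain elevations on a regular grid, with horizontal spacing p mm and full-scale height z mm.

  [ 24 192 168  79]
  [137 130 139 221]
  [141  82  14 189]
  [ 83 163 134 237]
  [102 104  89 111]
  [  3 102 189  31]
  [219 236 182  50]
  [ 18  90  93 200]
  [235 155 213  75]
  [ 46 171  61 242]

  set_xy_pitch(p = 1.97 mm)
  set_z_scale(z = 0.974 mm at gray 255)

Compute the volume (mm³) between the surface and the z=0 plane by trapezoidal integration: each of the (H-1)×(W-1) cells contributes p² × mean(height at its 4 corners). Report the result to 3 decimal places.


height_mm = gray/255 × 0.974; cell vol = 1.97² × mean(4 corners)
unit = 1.97² × 0.974 / (4×255) = 0.00370588 mm³ per gray-sum
row 0: Σ corner-gray over 3 cells = 1719  → 6.3704
row 1: Σ corner-gray over 3 cells = 1418  → 5.2549
row 2: Σ corner-gray over 3 cells = 1436  → 5.3216
row 3: Σ corner-gray over 3 cells = 1513  → 5.6070
row 4: Σ corner-gray over 3 cells = 1215  → 4.5026
row 5: Σ corner-gray over 3 cells = 1721  → 6.3778
row 6: Σ corner-gray over 3 cells = 1689  → 6.2592
row 7: Σ corner-gray over 3 cells = 1630  → 6.0406
row 8: Σ corner-gray over 3 cells = 1798  → 6.6632
Σ rows: total corner-gray = 14139  → 52.3974 mm³

52.397


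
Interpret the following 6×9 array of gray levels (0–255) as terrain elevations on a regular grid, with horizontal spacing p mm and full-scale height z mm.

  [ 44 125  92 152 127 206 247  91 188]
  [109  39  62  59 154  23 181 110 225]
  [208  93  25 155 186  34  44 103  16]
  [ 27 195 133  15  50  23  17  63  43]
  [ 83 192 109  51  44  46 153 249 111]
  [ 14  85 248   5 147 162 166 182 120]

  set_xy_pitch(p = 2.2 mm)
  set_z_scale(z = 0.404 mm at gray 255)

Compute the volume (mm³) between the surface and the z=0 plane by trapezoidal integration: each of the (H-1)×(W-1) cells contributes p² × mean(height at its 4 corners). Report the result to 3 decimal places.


height_mm = gray/255 × 0.404; cell vol = 2.2² × mean(4 corners)
unit = 2.2² × 0.404 / (4×255) = 0.00191702 mm³ per gray-sum
row 0: Σ corner-gray over 8 cells = 3902  → 7.4802
row 1: Σ corner-gray over 8 cells = 3094  → 5.9313
row 2: Σ corner-gray over 8 cells = 2566  → 4.9191
row 3: Σ corner-gray over 8 cells = 2944  → 5.6437
row 4: Σ corner-gray over 8 cells = 4006  → 7.6796
Σ rows: total corner-gray = 16512  → 31.6538 mm³

31.654


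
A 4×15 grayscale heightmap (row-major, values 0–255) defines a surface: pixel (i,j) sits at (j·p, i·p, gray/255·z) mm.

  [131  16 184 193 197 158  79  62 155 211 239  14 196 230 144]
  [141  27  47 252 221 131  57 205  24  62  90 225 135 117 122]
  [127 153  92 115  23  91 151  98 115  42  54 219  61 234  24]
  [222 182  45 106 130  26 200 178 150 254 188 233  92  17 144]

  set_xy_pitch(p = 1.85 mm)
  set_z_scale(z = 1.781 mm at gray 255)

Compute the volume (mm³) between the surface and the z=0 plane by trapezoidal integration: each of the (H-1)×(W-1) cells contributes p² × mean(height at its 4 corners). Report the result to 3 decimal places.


126.111

height_mm = gray/255 × 1.781; cell vol = 1.85² × mean(4 corners)
unit = 1.85² × 1.781 / (4×255) = 0.00597595 mm³ per gray-sum
row 0: Σ corner-gray over 14 cells = 7592  → 45.3694
row 1: Σ corner-gray over 14 cells = 6496  → 38.8198
row 2: Σ corner-gray over 14 cells = 7015  → 41.9213
Σ rows: total corner-gray = 21103  → 126.1105 mm³


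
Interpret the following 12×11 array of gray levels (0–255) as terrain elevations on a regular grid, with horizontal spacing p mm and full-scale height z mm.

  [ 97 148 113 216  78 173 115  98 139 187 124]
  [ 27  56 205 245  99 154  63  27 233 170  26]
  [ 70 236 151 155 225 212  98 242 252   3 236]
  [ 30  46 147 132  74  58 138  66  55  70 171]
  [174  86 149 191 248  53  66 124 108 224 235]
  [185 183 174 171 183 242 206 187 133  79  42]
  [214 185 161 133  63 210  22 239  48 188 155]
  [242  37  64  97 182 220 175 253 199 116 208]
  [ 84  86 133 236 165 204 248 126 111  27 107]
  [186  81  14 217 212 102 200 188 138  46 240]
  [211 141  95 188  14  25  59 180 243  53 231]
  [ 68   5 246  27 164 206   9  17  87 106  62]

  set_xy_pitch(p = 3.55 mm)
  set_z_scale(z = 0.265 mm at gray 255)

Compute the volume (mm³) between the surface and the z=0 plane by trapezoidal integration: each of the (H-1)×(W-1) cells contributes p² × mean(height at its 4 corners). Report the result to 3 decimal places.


height_mm = gray/255 × 0.265; cell vol = 3.55² × mean(4 corners)
unit = 3.55² × 0.265 / (4×255) = 0.00327418 mm³ per gray-sum
row 0: Σ corner-gray over 10 cells = 5312  → 17.3924
row 1: Σ corner-gray over 10 cells = 6011  → 19.6811
row 2: Σ corner-gray over 10 cells = 5227  → 17.1141
row 3: Σ corner-gray over 10 cells = 4680  → 15.3232
row 4: Σ corner-gray over 10 cells = 6250  → 20.4636
row 5: Σ corner-gray over 10 cells = 6210  → 20.3327
row 6: Σ corner-gray over 10 cells = 6003  → 19.6549
row 7: Σ corner-gray over 10 cells = 5999  → 19.6418
row 8: Σ corner-gray over 10 cells = 5685  → 18.6137
row 9: Σ corner-gray over 10 cells = 5260  → 17.2222
row 10: Σ corner-gray over 10 cells = 4302  → 14.0855
Σ rows: total corner-gray = 60939  → 199.5252 mm³

199.525


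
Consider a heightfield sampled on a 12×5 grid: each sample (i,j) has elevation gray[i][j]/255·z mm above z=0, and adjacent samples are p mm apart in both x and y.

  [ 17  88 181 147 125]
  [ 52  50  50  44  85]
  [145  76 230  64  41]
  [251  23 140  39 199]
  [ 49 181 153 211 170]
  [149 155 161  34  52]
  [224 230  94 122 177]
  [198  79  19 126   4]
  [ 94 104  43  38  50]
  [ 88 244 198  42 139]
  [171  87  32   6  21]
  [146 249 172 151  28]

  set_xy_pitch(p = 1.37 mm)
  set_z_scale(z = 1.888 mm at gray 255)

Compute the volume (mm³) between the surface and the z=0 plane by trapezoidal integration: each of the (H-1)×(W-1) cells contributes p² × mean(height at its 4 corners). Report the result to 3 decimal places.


67.085

height_mm = gray/255 × 1.888; cell vol = 1.37² × mean(4 corners)
unit = 1.37² × 1.888 / (4×255) = 0.00347411 mm³ per gray-sum
row 0: Σ corner-gray over 4 cells = 1399  → 4.8603
row 1: Σ corner-gray over 4 cells = 1351  → 4.6935
row 2: Σ corner-gray over 4 cells = 1780  → 6.1839
row 3: Σ corner-gray over 4 cells = 2163  → 7.5145
row 4: Σ corner-gray over 4 cells = 2210  → 7.6778
row 5: Σ corner-gray over 4 cells = 2194  → 7.6222
row 6: Σ corner-gray over 4 cells = 1943  → 6.7502
row 7: Σ corner-gray over 4 cells = 1164  → 4.0439
row 8: Σ corner-gray over 4 cells = 1709  → 5.9372
row 9: Σ corner-gray over 4 cells = 1637  → 5.6871
row 10: Σ corner-gray over 4 cells = 1760  → 6.1144
Σ rows: total corner-gray = 19310  → 67.0850 mm³


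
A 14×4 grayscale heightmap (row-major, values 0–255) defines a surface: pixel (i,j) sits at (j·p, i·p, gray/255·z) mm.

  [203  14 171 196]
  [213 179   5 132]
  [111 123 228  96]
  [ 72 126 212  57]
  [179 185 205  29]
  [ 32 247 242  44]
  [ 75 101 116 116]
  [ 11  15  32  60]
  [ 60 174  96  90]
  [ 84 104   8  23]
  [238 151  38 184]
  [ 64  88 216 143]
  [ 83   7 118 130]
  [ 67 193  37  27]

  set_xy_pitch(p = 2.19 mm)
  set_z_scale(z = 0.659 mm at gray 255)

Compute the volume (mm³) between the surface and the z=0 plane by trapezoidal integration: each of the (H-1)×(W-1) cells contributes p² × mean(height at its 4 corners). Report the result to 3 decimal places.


55.897

height_mm = gray/255 × 0.659; cell vol = 2.19² × mean(4 corners)
unit = 2.19² × 0.659 / (4×255) = 0.00309866 mm³ per gray-sum
row 0: Σ corner-gray over 3 cells = 1482  → 4.5922
row 1: Σ corner-gray over 3 cells = 1622  → 5.0260
row 2: Σ corner-gray over 3 cells = 1714  → 5.3111
row 3: Σ corner-gray over 3 cells = 1793  → 5.5559
row 4: Σ corner-gray over 3 cells = 2042  → 6.3275
row 5: Σ corner-gray over 3 cells = 1679  → 5.2026
row 6: Σ corner-gray over 3 cells = 790  → 2.4479
row 7: Σ corner-gray over 3 cells = 855  → 2.6494
row 8: Σ corner-gray over 3 cells = 1021  → 3.1637
row 9: Σ corner-gray over 3 cells = 1131  → 3.5046
row 10: Σ corner-gray over 3 cells = 1615  → 5.0043
row 11: Σ corner-gray over 3 cells = 1278  → 3.9601
row 12: Σ corner-gray over 3 cells = 1017  → 3.1513
Σ rows: total corner-gray = 18039  → 55.8967 mm³


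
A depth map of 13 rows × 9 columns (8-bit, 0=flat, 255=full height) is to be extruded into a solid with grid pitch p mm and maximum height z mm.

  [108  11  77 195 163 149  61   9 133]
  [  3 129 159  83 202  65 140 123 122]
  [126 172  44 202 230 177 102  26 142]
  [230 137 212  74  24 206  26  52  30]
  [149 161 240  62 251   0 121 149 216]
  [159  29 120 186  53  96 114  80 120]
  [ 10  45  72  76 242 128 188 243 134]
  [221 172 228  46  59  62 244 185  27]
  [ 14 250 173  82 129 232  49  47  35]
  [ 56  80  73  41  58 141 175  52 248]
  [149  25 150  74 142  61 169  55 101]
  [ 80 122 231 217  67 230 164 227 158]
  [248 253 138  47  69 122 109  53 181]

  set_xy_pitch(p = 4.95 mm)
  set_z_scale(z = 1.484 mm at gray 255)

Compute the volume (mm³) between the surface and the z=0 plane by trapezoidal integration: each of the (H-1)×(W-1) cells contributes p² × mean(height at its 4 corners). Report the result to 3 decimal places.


height_mm = gray/255 × 1.484; cell vol = 4.95² × mean(4 corners)
unit = 4.95² × 1.484 / (4×255) = 0.0356487 mm³ per gray-sum
row 0: Σ corner-gray over 8 cells = 3498  → 124.6993
row 1: Σ corner-gray over 8 cells = 4101  → 146.1955
row 2: Σ corner-gray over 8 cells = 3896  → 138.8875
row 3: Σ corner-gray over 8 cells = 4055  → 144.5556
row 4: Σ corner-gray over 8 cells = 3968  → 141.4542
row 5: Σ corner-gray over 8 cells = 3767  → 134.2888
row 6: Σ corner-gray over 8 cells = 4372  → 155.8563
row 7: Σ corner-gray over 8 cells = 4213  → 150.1881
row 8: Σ corner-gray over 8 cells = 3517  → 125.3766
row 9: Σ corner-gray over 8 cells = 3146  → 112.1509
row 10: Σ corner-gray over 8 cells = 4356  → 155.2859
row 11: Σ corner-gray over 8 cells = 4765  → 169.8662
Σ rows: total corner-gray = 47654  → 1698.8048 mm³

1698.805


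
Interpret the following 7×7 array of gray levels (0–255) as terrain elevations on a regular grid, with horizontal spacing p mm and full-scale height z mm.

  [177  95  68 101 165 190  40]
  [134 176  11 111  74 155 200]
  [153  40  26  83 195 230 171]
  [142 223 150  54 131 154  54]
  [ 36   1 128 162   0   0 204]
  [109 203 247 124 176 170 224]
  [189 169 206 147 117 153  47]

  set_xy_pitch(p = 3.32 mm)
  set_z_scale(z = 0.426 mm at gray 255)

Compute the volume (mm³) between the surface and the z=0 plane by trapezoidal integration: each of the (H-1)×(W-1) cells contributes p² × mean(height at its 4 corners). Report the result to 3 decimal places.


height_mm = gray/255 × 0.426; cell vol = 3.32² × mean(4 corners)
unit = 3.32² × 0.426 / (4×255) = 0.00460347 mm³ per gray-sum
row 0: Σ corner-gray over 6 cells = 2843  → 13.0877
row 1: Σ corner-gray over 6 cells = 2860  → 13.1659
row 2: Σ corner-gray over 6 cells = 3092  → 14.2339
row 3: Σ corner-gray over 6 cells = 2442  → 11.2417
row 4: Σ corner-gray over 6 cells = 2995  → 13.7874
row 5: Σ corner-gray over 6 cells = 3993  → 18.3817
Σ rows: total corner-gray = 18225  → 83.8983 mm³

83.898
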